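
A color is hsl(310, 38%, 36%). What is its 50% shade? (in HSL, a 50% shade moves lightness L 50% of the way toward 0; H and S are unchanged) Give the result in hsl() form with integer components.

L moves 50% from 36 toward 0: 36 − 18 = 18 → 18.
H and S are unchanged.

hsl(310, 38%, 18%)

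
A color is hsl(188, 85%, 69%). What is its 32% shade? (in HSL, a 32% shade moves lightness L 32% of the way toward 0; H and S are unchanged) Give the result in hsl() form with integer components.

hsl(188, 85%, 47%)

L moves 32% from 69 toward 0: 69 − 22.08 = 46.92 → 47.
H and S are unchanged.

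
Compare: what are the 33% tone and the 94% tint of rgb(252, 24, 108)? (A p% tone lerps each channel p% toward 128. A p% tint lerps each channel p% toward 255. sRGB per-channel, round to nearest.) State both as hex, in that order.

#d33a73, #fff1f6

33% tone:
  R: 252 − 40.92 = 211.08 → 211
  G: 24 + 0.33×(128−24) = 24 + 34.32 = 58.32 → 58
  B: 108 + 6.6 = 114.6 → 115
  → #d33a73
94% tint:
  R: 252 + 0.94×(255−252) = 252 + 2.82 = 254.82 → 255
  G: 24 + 0.94×(255−24) = 24 + 217.14 = 241.14 → 241
  B: 108 + 0.94×(255−108) = 108 + 138.18 = 246.18 → 246
  → #fff1f6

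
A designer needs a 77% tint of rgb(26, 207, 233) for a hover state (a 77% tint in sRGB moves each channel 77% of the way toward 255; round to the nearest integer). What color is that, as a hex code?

Per channel, c → c + 0.77(255 − c):
  R: 26 + 176.33 = 202.33 → 202
  G: 207 + 0.77×(255−207) = 207 + 36.96 = 243.96 → 244
  B: 233 + 16.94 = 249.94 → 250
rgb(202, 244, 250) = #caf4fa.

#caf4fa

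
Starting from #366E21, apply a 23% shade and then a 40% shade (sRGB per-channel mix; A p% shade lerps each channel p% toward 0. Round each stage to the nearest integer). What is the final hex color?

#19330F

#366E21 is rgb(54, 110, 33).
A 23% shade moves each channel 23% toward 0:
  R: 54 + 0.23×(0−54) = 54 − 12.42 = 41.58 → 42
  G: 110 + 0.23×(0−110) = 110 − 25.3 = 84.7 → 85
  B: 33 − 7.59 = 25.41 → 25
After the shade: rgb(42, 85, 25) = #2A5519.
A 40% shade moves each channel 40% toward 0:
  R: 42 − 16.8 = 25.2 → 25
  G: 85 + 0.4×(0−85) = 85 − 34 = 51 → 51
  B: 25 − 10 = 15 → 15
rgb(25, 51, 15) = #19330F.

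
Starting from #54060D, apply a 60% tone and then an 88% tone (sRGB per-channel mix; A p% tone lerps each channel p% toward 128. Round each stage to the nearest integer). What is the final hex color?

#7E7A7A

#54060D is rgb(84, 6, 13).
A 60% tone moves each channel 60% toward 128:
  R: 84 + 0.6×(128−84) = 84 + 26.4 = 110.4 → 110
  G: 6 + 0.6×(128−6) = 6 + 73.2 = 79.2 → 79
  B: 13 + 69 = 82 → 82
After the tone: rgb(110, 79, 82) = #6E4F52.
Per channel, c → c + 0.88(128 − c):
  R: 110 + 0.88×(128−110) = 110 + 15.84 = 125.84 → 126
  G: 79 + 0.88×(128−79) = 79 + 43.12 = 122.12 → 122
  B: 82 + 40.48 = 122.48 → 122
rgb(126, 122, 122) = #7E7A7A.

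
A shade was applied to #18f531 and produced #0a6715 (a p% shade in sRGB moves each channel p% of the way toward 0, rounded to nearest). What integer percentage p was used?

#18f531 is rgb(24, 245, 49); #0a6715 is rgb(10, 103, 21).
On the G channel (widest range): 103 ≈ 245 + (p/100)(0 − 245), so p ≈ 100×(103 − 245)/(0 − 245) = -14200/-245 = 57.96.
p = 58 reproduces all three channels after rounding.

58%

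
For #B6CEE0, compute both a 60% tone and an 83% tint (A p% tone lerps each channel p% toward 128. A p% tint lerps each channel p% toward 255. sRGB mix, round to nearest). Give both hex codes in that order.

#969FA6, #F3F7FA

#B6CEE0 is rgb(182, 206, 224).
60% tone:
  R: 182 + 0.6×(128−182) = 182 − 32.4 = 149.6 → 150
  G: 206 + 0.6×(128−206) = 206 − 46.8 = 159.2 → 159
  B: 224 − 57.6 = 166.4 → 166
  → #969FA6
83% tint:
  R: 182 + 60.59 = 242.59 → 243
  G: 206 + 0.83×(255−206) = 206 + 40.67 = 246.67 → 247
  B: 224 + 25.73 = 249.73 → 250
  → #F3F7FA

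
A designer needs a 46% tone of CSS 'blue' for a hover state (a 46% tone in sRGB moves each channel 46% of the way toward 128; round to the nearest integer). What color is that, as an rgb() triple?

CSS blue is rgb(0, 0, 255).
A 46% tone moves each channel 46% toward 128:
  R: 0 + 0.46×(128−0) = 0 + 58.88 = 58.88 → 59
  G: 0 + 58.88 = 58.88 → 59
  B: 255 − 58.42 = 196.58 → 197

rgb(59, 59, 197)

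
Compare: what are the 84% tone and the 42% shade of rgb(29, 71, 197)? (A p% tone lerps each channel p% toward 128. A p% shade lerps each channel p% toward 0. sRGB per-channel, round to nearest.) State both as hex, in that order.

84% tone:
  R: 29 + 83.16 = 112.16 → 112
  G: 71 + 0.84×(128−71) = 71 + 47.88 = 118.88 → 119
  B: 197 + 0.84×(128−197) = 197 − 57.96 = 139.04 → 139
  → #70778b
42% shade:
  R: 29 + 0.42×(0−29) = 29 − 12.18 = 16.82 → 17
  G: 71 − 29.82 = 41.18 → 41
  B: 197 + 0.42×(0−197) = 197 − 82.74 = 114.26 → 114
  → #112972

#70778b, #112972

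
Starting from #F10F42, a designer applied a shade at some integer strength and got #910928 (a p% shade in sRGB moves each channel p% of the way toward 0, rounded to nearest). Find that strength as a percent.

40%

#F10F42 is rgb(241, 15, 66); #910928 is rgb(145, 9, 40).
On the R channel (widest range): 145 ≈ 241 + (p/100)(0 − 241), so p ≈ 100×(145 − 241)/(0 − 241) = -9600/-241 = 39.83.
p = 40 reproduces all three channels after rounding.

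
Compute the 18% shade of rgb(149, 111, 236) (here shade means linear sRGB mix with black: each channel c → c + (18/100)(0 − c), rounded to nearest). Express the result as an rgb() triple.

rgb(122, 91, 194)

Per channel, c → c + 0.18(0 − c):
  R: 149 − 26.82 = 122.18 → 122
  G: 111 + 0.18×(0−111) = 111 − 19.98 = 91.02 → 91
  B: 236 + 0.18×(0−236) = 236 − 42.48 = 193.52 → 194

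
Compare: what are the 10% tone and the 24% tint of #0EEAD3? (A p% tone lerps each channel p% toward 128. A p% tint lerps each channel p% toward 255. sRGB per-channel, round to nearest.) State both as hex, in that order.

#19DFCB, #48EFDE

#0EEAD3 is rgb(14, 234, 211).
10% tone:
  R: 14 + 0.1×(128−14) = 14 + 11.4 = 25.4 → 25
  G: 234 + 0.1×(128−234) = 234 − 10.6 = 223.4 → 223
  B: 211 + 0.1×(128−211) = 211 − 8.3 = 202.7 → 203
  → #19DFCB
24% tint:
  R: 14 + 57.84 = 71.84 → 72
  G: 234 + 5.04 = 239.04 → 239
  B: 211 + 0.24×(255−211) = 211 + 10.56 = 221.56 → 222
  → #48EFDE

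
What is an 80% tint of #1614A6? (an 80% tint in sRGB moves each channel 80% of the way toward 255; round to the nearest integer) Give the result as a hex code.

#1614A6 is rgb(22, 20, 166).
An 80% tint moves each channel 80% toward 255:
  R: 22 + 0.8×(255−22) = 22 + 186.4 = 208.4 → 208
  G: 20 + 0.8×(255−20) = 20 + 188 = 208 → 208
  B: 166 + 0.8×(255−166) = 166 + 71.2 = 237.2 → 237
rgb(208, 208, 237) = #D0D0ED.

#D0D0ED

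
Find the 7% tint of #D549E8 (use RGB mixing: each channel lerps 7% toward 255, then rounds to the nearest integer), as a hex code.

#D549E8 is rgb(213, 73, 232).
A 7% tint moves each channel 7% toward 255:
  R: 213 + 0.07×(255−213) = 213 + 2.94 = 215.94 → 216
  G: 73 + 0.07×(255−73) = 73 + 12.74 = 85.74 → 86
  B: 232 + 0.07×(255−232) = 232 + 1.61 = 233.61 → 234
rgb(216, 86, 234) = #D856EA.

#D856EA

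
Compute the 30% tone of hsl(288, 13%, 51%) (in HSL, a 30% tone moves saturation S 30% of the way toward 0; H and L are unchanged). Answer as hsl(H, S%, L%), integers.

hsl(288, 9%, 51%)

S moves 30% from 13 toward 0: 13 − 3.9 = 9.1 → 9.
H and L are unchanged.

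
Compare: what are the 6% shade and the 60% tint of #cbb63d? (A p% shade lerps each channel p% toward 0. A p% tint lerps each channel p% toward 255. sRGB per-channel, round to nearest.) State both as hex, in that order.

#cbb63d is rgb(203, 182, 61).
6% shade:
  R: 203 − 12.18 = 190.82 → 191
  G: 182 + 0.06×(0−182) = 182 − 10.92 = 171.08 → 171
  B: 61 + 0.06×(0−61) = 61 − 3.66 = 57.34 → 57
  → #bfab39
60% tint:
  R: 203 + 31.2 = 234.2 → 234
  G: 182 + 0.6×(255−182) = 182 + 43.8 = 225.8 → 226
  B: 61 + 0.6×(255−61) = 61 + 116.4 = 177.4 → 177
  → #eae2b1

#bfab39, #eae2b1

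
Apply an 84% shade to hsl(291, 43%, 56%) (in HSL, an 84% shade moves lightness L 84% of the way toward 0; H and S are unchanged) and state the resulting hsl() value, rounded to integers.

hsl(291, 43%, 9%)

L moves 84% from 56 toward 0: 56 − 47.04 = 8.96 → 9.
H and S are unchanged.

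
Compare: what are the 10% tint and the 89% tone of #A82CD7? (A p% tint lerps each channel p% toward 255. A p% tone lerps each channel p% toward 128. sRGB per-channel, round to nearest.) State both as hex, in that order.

#B141DB, #84778A

#A82CD7 is rgb(168, 44, 215).
10% tint:
  R: 168 + 0.1×(255−168) = 168 + 8.7 = 176.7 → 177
  G: 44 + 0.1×(255−44) = 44 + 21.1 = 65.1 → 65
  B: 215 + 0.1×(255−215) = 215 + 4 = 219 → 219
  → #B141DB
89% tone:
  R: 168 − 35.6 = 132.4 → 132
  G: 44 + 74.76 = 118.76 → 119
  B: 215 − 77.43 = 137.57 → 138
  → #84778A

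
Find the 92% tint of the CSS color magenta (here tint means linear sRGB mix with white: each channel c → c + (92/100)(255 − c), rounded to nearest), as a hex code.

CSS magenta is rgb(255, 0, 255).
A 92% tint moves each channel 92% toward 255:
  R: 255 + 0 = 255 → 255
  G: 0 + 0.92×(255−0) = 0 + 234.6 = 234.6 → 235
  B: 255 + 0.92×(255−255) = 255 + 0 = 255 → 255
rgb(255, 235, 255) = #FFEBFF.

#FFEBFF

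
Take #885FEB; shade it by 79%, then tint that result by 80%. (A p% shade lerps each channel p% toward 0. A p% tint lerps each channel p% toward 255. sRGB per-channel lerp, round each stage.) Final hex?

#885FEB is rgb(136, 95, 235).
Lerp each channel 79% toward 0:
  R: 136 + 0.79×(0−136) = 136 − 107.44 = 28.56 → 29
  G: 95 − 75.05 = 19.95 → 20
  B: 235 + 0.79×(0−235) = 235 − 185.65 = 49.35 → 49
After the shade: rgb(29, 20, 49) = #1D1431.
Per channel, c → c + 0.8(255 − c):
  R: 29 + 0.8×(255−29) = 29 + 180.8 = 209.8 → 210
  G: 20 + 0.8×(255−20) = 20 + 188 = 208 → 208
  B: 49 + 164.8 = 213.8 → 214
rgb(210, 208, 214) = #D2D0D6.

#D2D0D6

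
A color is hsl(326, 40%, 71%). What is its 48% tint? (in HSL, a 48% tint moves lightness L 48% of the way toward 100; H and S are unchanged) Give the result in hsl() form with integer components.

L moves 48% from 71 toward 100: 71 + 13.92 = 84.92 → 85.
H and S are unchanged.

hsl(326, 40%, 85%)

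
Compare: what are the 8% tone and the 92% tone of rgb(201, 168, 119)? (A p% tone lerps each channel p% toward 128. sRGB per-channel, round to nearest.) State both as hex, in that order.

8% tone:
  R: 201 + 0.08×(128−201) = 201 − 5.84 = 195.16 → 195
  G: 168 − 3.2 = 164.8 → 165
  B: 119 + 0.08×(128−119) = 119 + 0.72 = 119.72 → 120
  → #C3A578
92% tone:
  R: 201 + 0.92×(128−201) = 201 − 67.16 = 133.84 → 134
  G: 168 + 0.92×(128−168) = 168 − 36.8 = 131.2 → 131
  B: 119 + 8.28 = 127.28 → 127
  → #86837F

#C3A578, #86837F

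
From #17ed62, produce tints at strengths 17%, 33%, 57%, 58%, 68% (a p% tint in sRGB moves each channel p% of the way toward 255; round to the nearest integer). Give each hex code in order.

#17ed62 is rgb(23, 237, 98).
17%: (23 + 39.44 = 62.44→62, 237 + 3.06 = 240.06→240, 98 + 26.69 = 124.69→125) → #3ef07d
33%: (23 + 76.56 = 99.56→100, 237 + 5.94 = 242.94→243, 98 + 51.81 = 149.81→150) → #64f396
57%: (23 + 132.24 = 155.24→155, 237 + 10.26 = 247.26→247, 98 + 89.49 = 187.49→187) → #9bf7bb
58%: (23 + 134.56 = 157.56→158, 237 + 10.44 = 247.44→247, 98 + 91.06 = 189.06→189) → #9ef7bd
68%: (23 + 157.76 = 180.76→181, 237 + 12.24 = 249.24→249, 98 + 106.76 = 204.76→205) → #b5f9cd

#3ef07d, #64f396, #9bf7bb, #9ef7bd, #b5f9cd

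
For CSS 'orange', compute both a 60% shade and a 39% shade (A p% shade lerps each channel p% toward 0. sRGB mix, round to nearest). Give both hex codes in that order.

CSS orange is rgb(255, 165, 0).
60% shade:
  R: 255 + 0.6×(0−255) = 255 − 153 = 102 → 102
  G: 165 + 0.6×(0−165) = 165 − 99 = 66 → 66
  B: 0 + 0.6×(0−0) = 0 + 0 = 0 → 0
  → #664200
39% shade:
  R: 255 + 0.39×(0−255) = 255 − 99.45 = 155.55 → 156
  G: 165 + 0.39×(0−165) = 165 − 64.35 = 100.65 → 101
  B: 0 + 0.39×(0−0) = 0 + 0 = 0 → 0
  → #9c6500

#664200, #9c6500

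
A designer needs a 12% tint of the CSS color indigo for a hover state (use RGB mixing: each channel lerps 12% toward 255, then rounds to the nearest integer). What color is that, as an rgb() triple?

CSS indigo is rgb(75, 0, 130).
A 12% tint moves each channel 12% toward 255:
  R: 75 + 0.12×(255−75) = 75 + 21.6 = 96.6 → 97
  G: 0 + 0.12×(255−0) = 0 + 30.6 = 30.6 → 31
  B: 130 + 0.12×(255−130) = 130 + 15 = 145 → 145

rgb(97, 31, 145)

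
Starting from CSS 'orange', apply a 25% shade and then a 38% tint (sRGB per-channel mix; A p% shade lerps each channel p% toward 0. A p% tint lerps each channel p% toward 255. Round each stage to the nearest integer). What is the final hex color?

CSS orange is rgb(255, 165, 0).
Lerp each channel 25% toward 0:
  R: 255 − 63.75 = 191.25 → 191
  G: 165 − 41.25 = 123.75 → 124
  B: 0 + 0 = 0 → 0
After the shade: rgb(191, 124, 0) = #BF7C00.
Per channel, c → c + 0.38(255 − c):
  R: 191 + 24.32 = 215.32 → 215
  G: 124 + 0.38×(255−124) = 124 + 49.78 = 173.78 → 174
  B: 0 + 96.9 = 96.9 → 97
rgb(215, 174, 97) = #D7AE61.

#D7AE61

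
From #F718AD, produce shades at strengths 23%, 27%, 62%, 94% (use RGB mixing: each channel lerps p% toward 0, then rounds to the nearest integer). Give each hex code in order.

#BE1285, #B4127E, #5E0942, #0F010A

#F718AD is rgb(247, 24, 173).
23%: (247 − 56.81 = 190.19→190, 24 − 5.52 = 18.48→18, 173 − 39.79 = 133.21→133) → #BE1285
27%: (247 − 66.69 = 180.31→180, 24 − 6.48 = 17.52→18, 173 − 46.71 = 126.29→126) → #B4127E
62%: (247 − 153.14 = 93.86→94, 24 − 14.88 = 9.12→9, 173 − 107.26 = 65.74→66) → #5E0942
94%: (247 − 232.18 = 14.82→15, 24 − 22.56 = 1.44→1, 173 − 162.62 = 10.38→10) → #0F010A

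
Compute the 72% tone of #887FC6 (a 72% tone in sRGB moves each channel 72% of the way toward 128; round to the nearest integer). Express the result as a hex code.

#828094

#887FC6 is rgb(136, 127, 198).
Lerp each channel 72% toward 128:
  R: 136 + 0.72×(128−136) = 136 − 5.76 = 130.24 → 130
  G: 127 + 0.72×(128−127) = 127 + 0.72 = 127.72 → 128
  B: 198 − 50.4 = 147.6 → 148
rgb(130, 128, 148) = #828094.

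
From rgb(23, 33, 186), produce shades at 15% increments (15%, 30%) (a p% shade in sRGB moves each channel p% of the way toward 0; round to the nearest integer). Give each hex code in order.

#141C9E, #101782

15%: (23 − 3.45 = 19.55→20, 33 − 4.95 = 28.05→28, 186 − 27.9 = 158.1→158) → #141C9E
30%: (23 − 6.9 = 16.1→16, 33 − 9.9 = 23.1→23, 186 − 55.8 = 130.2→130) → #101782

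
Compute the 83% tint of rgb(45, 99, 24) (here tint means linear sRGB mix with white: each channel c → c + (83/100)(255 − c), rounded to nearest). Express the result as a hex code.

#dbe4d8

Lerp each channel 83% toward 255:
  R: 45 + 0.83×(255−45) = 45 + 174.3 = 219.3 → 219
  G: 99 + 129.48 = 228.48 → 228
  B: 24 + 0.83×(255−24) = 24 + 191.73 = 215.73 → 216
rgb(219, 228, 216) = #dbe4d8.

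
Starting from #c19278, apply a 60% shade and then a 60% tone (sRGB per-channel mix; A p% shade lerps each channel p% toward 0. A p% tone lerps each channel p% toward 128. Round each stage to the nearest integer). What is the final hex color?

#6c6460

#c19278 is rgb(193, 146, 120).
Lerp each channel 60% toward 0:
  R: 193 − 115.8 = 77.2 → 77
  G: 146 + 0.6×(0−146) = 146 − 87.6 = 58.4 → 58
  B: 120 − 72 = 48 → 48
After the shade: rgb(77, 58, 48) = #4d3a30.
Per channel, c → c + 0.6(128 − c):
  R: 77 + 0.6×(128−77) = 77 + 30.6 = 107.6 → 108
  G: 58 + 0.6×(128−58) = 58 + 42 = 100 → 100
  B: 48 + 0.6×(128−48) = 48 + 48 = 96 → 96
rgb(108, 100, 96) = #6c6460.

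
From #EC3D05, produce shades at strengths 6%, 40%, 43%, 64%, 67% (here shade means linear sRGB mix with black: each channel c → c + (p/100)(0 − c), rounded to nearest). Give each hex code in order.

#DE3905, #8E2503, #872303, #551602, #4E1402

#EC3D05 is rgb(236, 61, 5).
6%: (236 − 14.16 = 221.84→222, 61 − 3.66 = 57.34→57, 5→5) → #DE3905
40%: (236 − 94.4 = 141.6→142, 61 − 24.4 = 36.6→37, 5 − 2 = 3→3) → #8E2503
43%: (236 − 101.48 = 134.52→135, 61 − 26.23 = 34.77→35, 5 − 2.15 = 2.85→3) → #872303
64%: (236 − 151.04 = 84.96→85, 61 − 39.04 = 21.96→22, 5 − 3.2 = 1.8→2) → #551602
67%: (236 − 158.12 = 77.88→78, 61 − 40.87 = 20.13→20, 5 − 3.35 = 1.65→2) → #4E1402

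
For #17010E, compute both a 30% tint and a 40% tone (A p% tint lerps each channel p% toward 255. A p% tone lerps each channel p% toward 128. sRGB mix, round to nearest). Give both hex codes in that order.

#17010E is rgb(23, 1, 14).
30% tint:
  R: 23 + 0.3×(255−23) = 23 + 69.6 = 92.6 → 93
  G: 1 + 0.3×(255−1) = 1 + 76.2 = 77.2 → 77
  B: 14 + 72.3 = 86.3 → 86
  → #5D4D56
40% tone:
  R: 23 + 0.4×(128−23) = 23 + 42 = 65 → 65
  G: 1 + 0.4×(128−1) = 1 + 50.8 = 51.8 → 52
  B: 14 + 0.4×(128−14) = 14 + 45.6 = 59.6 → 60
  → #41343C

#5D4D56, #41343C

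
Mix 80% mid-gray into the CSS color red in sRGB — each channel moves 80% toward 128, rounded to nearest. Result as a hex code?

#996666

CSS red is rgb(255, 0, 0).
An 80% tone moves each channel 80% toward 128:
  R: 255 + 0.8×(128−255) = 255 − 101.6 = 153.4 → 153
  G: 0 + 0.8×(128−0) = 0 + 102.4 = 102.4 → 102
  B: 0 + 102.4 = 102.4 → 102
rgb(153, 102, 102) = #996666.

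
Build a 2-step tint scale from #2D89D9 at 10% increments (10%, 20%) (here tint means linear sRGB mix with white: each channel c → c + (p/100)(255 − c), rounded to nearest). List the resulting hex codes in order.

#2D89D9 is rgb(45, 137, 217).
10%: (45 + 21 = 66→66, 137 + 11.8 = 148.8→149, 217 + 3.8 = 220.8→221) → #4295DD
20%: (45 + 42 = 87→87, 137 + 23.6 = 160.6→161, 217 + 7.6 = 224.6→225) → #57A1E1

#4295DD, #57A1E1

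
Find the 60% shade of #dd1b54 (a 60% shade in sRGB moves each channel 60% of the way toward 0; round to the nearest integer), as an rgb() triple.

rgb(88, 11, 34)

#dd1b54 is rgb(221, 27, 84).
Lerp each channel 60% toward 0:
  R: 221 + 0.6×(0−221) = 221 − 132.6 = 88.4 → 88
  G: 27 − 16.2 = 10.8 → 11
  B: 84 − 50.4 = 33.6 → 34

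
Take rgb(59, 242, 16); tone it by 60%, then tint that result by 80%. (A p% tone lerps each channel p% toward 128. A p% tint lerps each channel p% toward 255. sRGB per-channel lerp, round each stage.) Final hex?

#e0efdd

A 60% tone moves each channel 60% toward 128:
  R: 59 + 0.6×(128−59) = 59 + 41.4 = 100.4 → 100
  G: 242 − 68.4 = 173.6 → 174
  B: 16 + 67.2 = 83.2 → 83
After the tone: rgb(100, 174, 83) = #64ae53.
Lerp each channel 80% toward 255:
  R: 100 + 0.8×(255−100) = 100 + 124 = 224 → 224
  G: 174 + 64.8 = 238.8 → 239
  B: 83 + 0.8×(255−83) = 83 + 137.6 = 220.6 → 221
rgb(224, 239, 221) = #e0efdd.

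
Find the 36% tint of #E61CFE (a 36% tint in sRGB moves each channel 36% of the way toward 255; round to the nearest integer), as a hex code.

#E61CFE is rgb(230, 28, 254).
A 36% tint moves each channel 36% toward 255:
  R: 230 + 0.36×(255−230) = 230 + 9 = 239 → 239
  G: 28 + 0.36×(255−28) = 28 + 81.72 = 109.72 → 110
  B: 254 + 0.36×(255−254) = 254 + 0.36 = 254.36 → 254
rgb(239, 110, 254) = #EF6EFE.

#EF6EFE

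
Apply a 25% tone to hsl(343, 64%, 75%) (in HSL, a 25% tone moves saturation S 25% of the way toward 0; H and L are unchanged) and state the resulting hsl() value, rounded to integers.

hsl(343, 48%, 75%)

S moves 25% from 64 toward 0: 64 − 16 = 48 → 48.
H and L are unchanged.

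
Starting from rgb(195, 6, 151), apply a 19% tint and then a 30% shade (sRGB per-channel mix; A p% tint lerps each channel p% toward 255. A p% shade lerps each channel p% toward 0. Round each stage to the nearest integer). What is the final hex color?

Lerp each channel 19% toward 255:
  R: 195 + 0.19×(255−195) = 195 + 11.4 = 206.4 → 206
  G: 6 + 0.19×(255−6) = 6 + 47.31 = 53.31 → 53
  B: 151 + 0.19×(255−151) = 151 + 19.76 = 170.76 → 171
After the tint: rgb(206, 53, 171) = #CE35AB.
Lerp each channel 30% toward 0:
  R: 206 + 0.3×(0−206) = 206 − 61.8 = 144.2 → 144
  G: 53 − 15.9 = 37.1 → 37
  B: 171 − 51.3 = 119.7 → 120
rgb(144, 37, 120) = #902578.

#902578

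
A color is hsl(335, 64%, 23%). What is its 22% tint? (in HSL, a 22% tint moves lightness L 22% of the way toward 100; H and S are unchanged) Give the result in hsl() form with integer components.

hsl(335, 64%, 40%)

L moves 22% from 23 toward 100: 23 + 16.94 = 39.94 → 40.
H and S are unchanged.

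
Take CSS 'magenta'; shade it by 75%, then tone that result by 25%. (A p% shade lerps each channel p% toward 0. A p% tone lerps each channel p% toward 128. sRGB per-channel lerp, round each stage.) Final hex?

CSS magenta is rgb(255, 0, 255).
Per channel, c → c + 0.75(0 − c):
  R: 255 − 191.25 = 63.75 → 64
  G: 0 + 0.75×(0−0) = 0 + 0 = 0 → 0
  B: 255 − 191.25 = 63.75 → 64
After the shade: rgb(64, 0, 64) = #400040.
Lerp each channel 25% toward 128:
  R: 64 + 0.25×(128−64) = 64 + 16 = 80 → 80
  G: 0 + 0.25×(128−0) = 0 + 32 = 32 → 32
  B: 64 + 16 = 80 → 80
rgb(80, 32, 80) = #502050.

#502050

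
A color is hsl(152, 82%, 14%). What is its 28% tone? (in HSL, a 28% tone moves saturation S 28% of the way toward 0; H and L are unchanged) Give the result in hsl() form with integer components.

hsl(152, 59%, 14%)

S moves 28% from 82 toward 0: 82 − 22.96 = 59.04 → 59.
H and L are unchanged.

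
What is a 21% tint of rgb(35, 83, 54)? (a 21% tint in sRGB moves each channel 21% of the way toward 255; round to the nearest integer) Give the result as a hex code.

#517760

A 21% tint moves each channel 21% toward 255:
  R: 35 + 0.21×(255−35) = 35 + 46.2 = 81.2 → 81
  G: 83 + 0.21×(255−83) = 83 + 36.12 = 119.12 → 119
  B: 54 + 0.21×(255−54) = 54 + 42.21 = 96.21 → 96
rgb(81, 119, 96) = #517760.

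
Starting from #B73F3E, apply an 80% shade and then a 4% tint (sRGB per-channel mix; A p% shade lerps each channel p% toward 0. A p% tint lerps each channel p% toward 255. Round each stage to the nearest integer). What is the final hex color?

#B73F3E is rgb(183, 63, 62).
Lerp each channel 80% toward 0:
  R: 183 + 0.8×(0−183) = 183 − 146.4 = 36.6 → 37
  G: 63 − 50.4 = 12.6 → 13
  B: 62 − 49.6 = 12.4 → 12
After the shade: rgb(37, 13, 12) = #250D0C.
Lerp each channel 4% toward 255:
  R: 37 + 0.04×(255−37) = 37 + 8.72 = 45.72 → 46
  G: 13 + 9.68 = 22.68 → 23
  B: 12 + 9.72 = 21.72 → 22
rgb(46, 23, 22) = #2E1716.

#2E1716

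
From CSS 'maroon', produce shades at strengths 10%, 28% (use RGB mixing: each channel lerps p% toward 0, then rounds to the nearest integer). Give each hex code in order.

#730000, #5C0000

CSS maroon is rgb(128, 0, 0).
10%: (128 − 12.8 = 115.2→115, 0→0, 0→0) → #730000
28%: (128 − 35.84 = 92.16→92, 0→0, 0→0) → #5C0000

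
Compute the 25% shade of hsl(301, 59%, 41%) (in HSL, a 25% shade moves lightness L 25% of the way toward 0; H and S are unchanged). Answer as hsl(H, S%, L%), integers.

hsl(301, 59%, 31%)

L moves 25% from 41 toward 0: 41 − 10.25 = 30.75 → 31.
H and S are unchanged.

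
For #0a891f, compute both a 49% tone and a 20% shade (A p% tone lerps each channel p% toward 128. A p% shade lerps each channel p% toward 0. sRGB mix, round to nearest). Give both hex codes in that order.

#44854f, #086e19

#0a891f is rgb(10, 137, 31).
49% tone:
  R: 10 + 0.49×(128−10) = 10 + 57.82 = 67.82 → 68
  G: 137 + 0.49×(128−137) = 137 − 4.41 = 132.59 → 133
  B: 31 + 0.49×(128−31) = 31 + 47.53 = 78.53 → 79
  → #44854f
20% shade:
  R: 10 − 2 = 8 → 8
  G: 137 + 0.2×(0−137) = 137 − 27.4 = 109.6 → 110
  B: 31 − 6.2 = 24.8 → 25
  → #086e19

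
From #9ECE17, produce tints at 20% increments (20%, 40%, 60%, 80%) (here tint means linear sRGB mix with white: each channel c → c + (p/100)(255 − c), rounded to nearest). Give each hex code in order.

#9ECE17 is rgb(158, 206, 23).
20%: (158 + 19.4 = 177.4→177, 206 + 9.8 = 215.8→216, 23 + 46.4 = 69.4→69) → #B1D845
40%: (158 + 38.8 = 196.8→197, 206 + 19.6 = 225.6→226, 23 + 92.8 = 115.8→116) → #C5E274
60%: (158 + 58.2 = 216.2→216, 206 + 29.4 = 235.4→235, 23 + 139.2 = 162.2→162) → #D8EBA2
80%: (158 + 77.6 = 235.6→236, 206 + 39.2 = 245.2→245, 23 + 185.6 = 208.6→209) → #ECF5D1

#B1D845, #C5E274, #D8EBA2, #ECF5D1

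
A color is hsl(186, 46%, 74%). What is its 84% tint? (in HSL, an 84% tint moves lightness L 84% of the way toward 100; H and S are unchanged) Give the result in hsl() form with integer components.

hsl(186, 46%, 96%)

L moves 84% from 74 toward 100: 74 + 21.84 = 95.84 → 96.
H and S are unchanged.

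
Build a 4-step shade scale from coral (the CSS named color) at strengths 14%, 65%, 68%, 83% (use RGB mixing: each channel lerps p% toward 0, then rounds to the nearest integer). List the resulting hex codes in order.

#DB6D45, #592C1C, #52291A, #2B160E

CSS coral is rgb(255, 127, 80).
14%: (255 − 35.7 = 219.3→219, 127 − 17.78 = 109.22→109, 80 − 11.2 = 68.8→69) → #DB6D45
65%: (255 − 165.75 = 89.25→89, 127 − 82.55 = 44.45→44, 80 − 52 = 28→28) → #592C1C
68%: (255 − 173.4 = 81.6→82, 127 − 86.36 = 40.64→41, 80 − 54.4 = 25.6→26) → #52291A
83%: (255 − 211.65 = 43.35→43, 127 − 105.41 = 21.59→22, 80 − 66.4 = 13.6→14) → #2B160E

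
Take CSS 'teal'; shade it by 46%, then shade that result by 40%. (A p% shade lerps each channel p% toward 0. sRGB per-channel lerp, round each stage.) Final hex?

#002929

CSS teal is rgb(0, 128, 128).
A 46% shade moves each channel 46% toward 0:
  R: 0 + 0 = 0 → 0
  G: 128 − 58.88 = 69.12 → 69
  B: 128 + 0.46×(0−128) = 128 − 58.88 = 69.12 → 69
After the shade: rgb(0, 69, 69) = #004545.
Lerp each channel 40% toward 0:
  R: 0 + 0.4×(0−0) = 0 + 0 = 0 → 0
  G: 69 + 0.4×(0−69) = 69 − 27.6 = 41.4 → 41
  B: 69 + 0.4×(0−69) = 69 − 27.6 = 41.4 → 41
rgb(0, 41, 41) = #002929.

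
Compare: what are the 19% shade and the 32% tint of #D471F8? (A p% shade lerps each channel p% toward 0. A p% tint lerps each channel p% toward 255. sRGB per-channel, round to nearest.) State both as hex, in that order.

#D471F8 is rgb(212, 113, 248).
19% shade:
  R: 212 − 40.28 = 171.72 → 172
  G: 113 − 21.47 = 91.53 → 92
  B: 248 + 0.19×(0−248) = 248 − 47.12 = 200.88 → 201
  → #AC5CC9
32% tint:
  R: 212 + 13.76 = 225.76 → 226
  G: 113 + 0.32×(255−113) = 113 + 45.44 = 158.44 → 158
  B: 248 + 0.32×(255−248) = 248 + 2.24 = 250.24 → 250
  → #E29EFA

#AC5CC9, #E29EFA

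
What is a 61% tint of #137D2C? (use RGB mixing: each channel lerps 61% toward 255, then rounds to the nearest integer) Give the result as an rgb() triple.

rgb(163, 204, 173)

#137D2C is rgb(19, 125, 44).
A 61% tint moves each channel 61% toward 255:
  R: 19 + 143.96 = 162.96 → 163
  G: 125 + 0.61×(255−125) = 125 + 79.3 = 204.3 → 204
  B: 44 + 128.71 = 172.71 → 173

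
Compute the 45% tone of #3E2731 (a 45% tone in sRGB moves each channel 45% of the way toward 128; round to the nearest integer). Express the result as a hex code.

#3E2731 is rgb(62, 39, 49).
Lerp each channel 45% toward 128:
  R: 62 + 29.7 = 91.7 → 92
  G: 39 + 0.45×(128−39) = 39 + 40.05 = 79.05 → 79
  B: 49 + 0.45×(128−49) = 49 + 35.55 = 84.55 → 85
rgb(92, 79, 85) = #5C4F55.

#5C4F55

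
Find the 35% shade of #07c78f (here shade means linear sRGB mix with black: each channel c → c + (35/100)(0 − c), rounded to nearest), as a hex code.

#07c78f is rgb(7, 199, 143).
A 35% shade moves each channel 35% toward 0:
  R: 7 + 0.35×(0−7) = 7 − 2.45 = 4.55 → 5
  G: 199 − 69.65 = 129.35 → 129
  B: 143 − 50.05 = 92.95 → 93
rgb(5, 129, 93) = #05815d.

#05815d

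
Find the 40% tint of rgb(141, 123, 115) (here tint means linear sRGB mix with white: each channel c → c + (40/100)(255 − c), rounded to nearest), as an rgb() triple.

rgb(187, 176, 171)

A 40% tint moves each channel 40% toward 255:
  R: 141 + 45.6 = 186.6 → 187
  G: 123 + 0.4×(255−123) = 123 + 52.8 = 175.8 → 176
  B: 115 + 56 = 171 → 171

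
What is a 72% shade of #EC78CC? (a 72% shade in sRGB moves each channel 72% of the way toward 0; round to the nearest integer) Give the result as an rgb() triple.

#EC78CC is rgb(236, 120, 204).
Lerp each channel 72% toward 0:
  R: 236 + 0.72×(0−236) = 236 − 169.92 = 66.08 → 66
  G: 120 + 0.72×(0−120) = 120 − 86.4 = 33.6 → 34
  B: 204 − 146.88 = 57.12 → 57

rgb(66, 34, 57)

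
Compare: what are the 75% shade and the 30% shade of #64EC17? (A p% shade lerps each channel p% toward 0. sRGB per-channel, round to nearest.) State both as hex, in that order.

#64EC17 is rgb(100, 236, 23).
75% shade:
  R: 100 + 0.75×(0−100) = 100 − 75 = 25 → 25
  G: 236 − 177 = 59 → 59
  B: 23 + 0.75×(0−23) = 23 − 17.25 = 5.75 → 6
  → #193B06
30% shade:
  R: 100 + 0.3×(0−100) = 100 − 30 = 70 → 70
  G: 236 + 0.3×(0−236) = 236 − 70.8 = 165.2 → 165
  B: 23 − 6.9 = 16.1 → 16
  → #46A510

#193B06, #46A510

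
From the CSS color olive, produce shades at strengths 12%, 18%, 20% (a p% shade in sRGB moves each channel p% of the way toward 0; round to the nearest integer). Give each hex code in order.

#717100, #696900, #666600

CSS olive is rgb(128, 128, 0).
12%: (128 − 15.36 = 112.64→113, 128 − 15.36 = 112.64→113, 0→0) → #717100
18%: (128 − 23.04 = 104.96→105, 128 − 23.04 = 104.96→105, 0→0) → #696900
20%: (128 − 25.6 = 102.4→102, 128 − 25.6 = 102.4→102, 0→0) → #666600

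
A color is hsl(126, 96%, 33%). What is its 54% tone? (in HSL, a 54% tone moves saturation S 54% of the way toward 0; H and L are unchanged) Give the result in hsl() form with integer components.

hsl(126, 44%, 33%)

S moves 54% from 96 toward 0: 96 − 51.84 = 44.16 → 44.
H and L are unchanged.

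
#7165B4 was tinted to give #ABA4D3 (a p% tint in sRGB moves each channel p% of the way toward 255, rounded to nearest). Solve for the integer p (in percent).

41%

#7165B4 is rgb(113, 101, 180); #ABA4D3 is rgb(171, 164, 211).
On the G channel (widest range): 164 ≈ 101 + (p/100)(255 − 101), so p ≈ 100×(164 − 101)/(255 − 101) = 6300/154 = 40.91.
p = 41 reproduces all three channels after rounding.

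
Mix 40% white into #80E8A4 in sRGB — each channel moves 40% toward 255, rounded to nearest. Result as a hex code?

#B3F1C8

#80E8A4 is rgb(128, 232, 164).
A 40% tint moves each channel 40% toward 255:
  R: 128 + 50.8 = 178.8 → 179
  G: 232 + 0.4×(255−232) = 232 + 9.2 = 241.2 → 241
  B: 164 + 36.4 = 200.4 → 200
rgb(179, 241, 200) = #B3F1C8.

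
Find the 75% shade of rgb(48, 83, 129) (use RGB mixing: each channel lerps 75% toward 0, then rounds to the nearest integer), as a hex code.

A 75% shade moves each channel 75% toward 0:
  R: 48 − 36 = 12 → 12
  G: 83 + 0.75×(0−83) = 83 − 62.25 = 20.75 → 21
  B: 129 + 0.75×(0−129) = 129 − 96.75 = 32.25 → 32
rgb(12, 21, 32) = #0C1520.

#0C1520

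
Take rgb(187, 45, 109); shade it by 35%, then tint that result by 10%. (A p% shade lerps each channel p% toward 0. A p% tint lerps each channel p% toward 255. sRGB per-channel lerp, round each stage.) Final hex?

Lerp each channel 35% toward 0:
  R: 187 + 0.35×(0−187) = 187 − 65.45 = 121.55 → 122
  G: 45 − 15.75 = 29.25 → 29
  B: 109 + 0.35×(0−109) = 109 − 38.15 = 70.85 → 71
After the shade: rgb(122, 29, 71) = #7a1d47.
Per channel, c → c + 0.1(255 − c):
  R: 122 + 13.3 = 135.3 → 135
  G: 29 + 22.6 = 51.6 → 52
  B: 71 + 0.1×(255−71) = 71 + 18.4 = 89.4 → 89
rgb(135, 52, 89) = #873459.

#873459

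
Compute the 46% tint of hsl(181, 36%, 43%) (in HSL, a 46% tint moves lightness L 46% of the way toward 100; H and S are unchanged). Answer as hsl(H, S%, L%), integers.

hsl(181, 36%, 69%)

L moves 46% from 43 toward 100: 43 + 26.22 = 69.22 → 69.
H and S are unchanged.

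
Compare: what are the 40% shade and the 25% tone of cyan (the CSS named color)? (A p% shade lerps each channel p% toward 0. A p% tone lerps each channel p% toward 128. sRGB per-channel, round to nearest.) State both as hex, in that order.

CSS cyan is rgb(0, 255, 255).
40% shade:
  R: 0 + 0 = 0 → 0
  G: 255 + 0.4×(0−255) = 255 − 102 = 153 → 153
  B: 255 + 0.4×(0−255) = 255 − 102 = 153 → 153
  → #009999
25% tone:
  R: 0 + 32 = 32 → 32
  G: 255 + 0.25×(128−255) = 255 − 31.75 = 223.25 → 223
  B: 255 + 0.25×(128−255) = 255 − 31.75 = 223.25 → 223
  → #20DFDF

#009999, #20DFDF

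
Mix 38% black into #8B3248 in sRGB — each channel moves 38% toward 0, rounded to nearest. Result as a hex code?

#8B3248 is rgb(139, 50, 72).
Per channel, c → c + 0.38(0 − c):
  R: 139 + 0.38×(0−139) = 139 − 52.82 = 86.18 → 86
  G: 50 − 19 = 31 → 31
  B: 72 + 0.38×(0−72) = 72 − 27.36 = 44.64 → 45
rgb(86, 31, 45) = #561F2D.

#561F2D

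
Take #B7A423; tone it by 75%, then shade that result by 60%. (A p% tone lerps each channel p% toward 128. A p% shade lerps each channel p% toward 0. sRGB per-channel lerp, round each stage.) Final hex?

#B7A423 is rgb(183, 164, 35).
A 75% tone moves each channel 75% toward 128:
  R: 183 + 0.75×(128−183) = 183 − 41.25 = 141.75 → 142
  G: 164 + 0.75×(128−164) = 164 − 27 = 137 → 137
  B: 35 + 0.75×(128−35) = 35 + 69.75 = 104.75 → 105
After the tone: rgb(142, 137, 105) = #8E8969.
A 60% shade moves each channel 60% toward 0:
  R: 142 + 0.6×(0−142) = 142 − 85.2 = 56.8 → 57
  G: 137 + 0.6×(0−137) = 137 − 82.2 = 54.8 → 55
  B: 105 + 0.6×(0−105) = 105 − 63 = 42 → 42
rgb(57, 55, 42) = #39372A.

#39372A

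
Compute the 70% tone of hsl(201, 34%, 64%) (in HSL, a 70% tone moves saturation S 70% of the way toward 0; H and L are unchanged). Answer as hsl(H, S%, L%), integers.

S moves 70% from 34 toward 0: 34 − 23.8 = 10.2 → 10.
H and L are unchanged.

hsl(201, 10%, 64%)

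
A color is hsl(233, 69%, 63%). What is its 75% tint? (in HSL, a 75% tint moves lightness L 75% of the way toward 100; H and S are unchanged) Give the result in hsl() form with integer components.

hsl(233, 69%, 91%)

L moves 75% from 63 toward 100: 63 + 27.75 = 90.75 → 91.
H and S are unchanged.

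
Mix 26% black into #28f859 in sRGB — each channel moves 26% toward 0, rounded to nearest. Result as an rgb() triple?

rgb(30, 184, 66)

#28f859 is rgb(40, 248, 89).
Lerp each channel 26% toward 0:
  R: 40 + 0.26×(0−40) = 40 − 10.4 = 29.6 → 30
  G: 248 − 64.48 = 183.52 → 184
  B: 89 − 23.14 = 65.86 → 66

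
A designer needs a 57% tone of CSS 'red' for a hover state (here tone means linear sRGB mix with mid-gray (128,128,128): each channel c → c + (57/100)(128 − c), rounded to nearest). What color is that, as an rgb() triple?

rgb(183, 73, 73)

CSS red is rgb(255, 0, 0).
A 57% tone moves each channel 57% toward 128:
  R: 255 − 72.39 = 182.61 → 183
  G: 0 + 72.96 = 72.96 → 73
  B: 0 + 72.96 = 72.96 → 73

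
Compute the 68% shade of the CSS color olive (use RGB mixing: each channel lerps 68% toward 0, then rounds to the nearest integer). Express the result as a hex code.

#292900

CSS olive is rgb(128, 128, 0).
A 68% shade moves each channel 68% toward 0:
  R: 128 − 87.04 = 40.96 → 41
  G: 128 + 0.68×(0−128) = 128 − 87.04 = 40.96 → 41
  B: 0 + 0 = 0 → 0
rgb(41, 41, 0) = #292900.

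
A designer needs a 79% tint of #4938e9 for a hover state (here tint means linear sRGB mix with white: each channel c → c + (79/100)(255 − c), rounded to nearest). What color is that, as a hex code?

#d9d5fa

#4938e9 is rgb(73, 56, 233).
A 79% tint moves each channel 79% toward 255:
  R: 73 + 0.79×(255−73) = 73 + 143.78 = 216.78 → 217
  G: 56 + 157.21 = 213.21 → 213
  B: 233 + 0.79×(255−233) = 233 + 17.38 = 250.38 → 250
rgb(217, 213, 250) = #d9d5fa.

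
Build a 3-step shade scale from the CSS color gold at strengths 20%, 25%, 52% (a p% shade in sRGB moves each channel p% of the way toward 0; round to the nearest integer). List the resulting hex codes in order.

CSS gold is rgb(255, 215, 0).
20%: (255 − 51 = 204→204, 215 − 43 = 172→172, 0→0) → #CCAC00
25%: (255 − 63.75 = 191.25→191, 215 − 53.75 = 161.25→161, 0→0) → #BFA100
52%: (255 − 132.6 = 122.4→122, 215 − 111.8 = 103.2→103, 0→0) → #7A6700

#CCAC00, #BFA100, #7A6700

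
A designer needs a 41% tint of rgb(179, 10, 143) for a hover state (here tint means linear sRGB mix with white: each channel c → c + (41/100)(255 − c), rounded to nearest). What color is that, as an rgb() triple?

rgb(210, 110, 189)

Per channel, c → c + 0.41(255 − c):
  R: 179 + 31.16 = 210.16 → 210
  G: 10 + 0.41×(255−10) = 10 + 100.45 = 110.45 → 110
  B: 143 + 45.92 = 188.92 → 189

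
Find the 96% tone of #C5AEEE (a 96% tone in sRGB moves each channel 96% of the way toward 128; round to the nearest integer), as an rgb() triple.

#C5AEEE is rgb(197, 174, 238).
Lerp each channel 96% toward 128:
  R: 197 − 66.24 = 130.76 → 131
  G: 174 − 44.16 = 129.84 → 130
  B: 238 − 105.6 = 132.4 → 132

rgb(131, 130, 132)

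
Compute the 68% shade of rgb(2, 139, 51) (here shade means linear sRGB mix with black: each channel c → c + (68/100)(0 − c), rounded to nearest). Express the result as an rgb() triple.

A 68% shade moves each channel 68% toward 0:
  R: 2 + 0.68×(0−2) = 2 − 1.36 = 0.64 → 1
  G: 139 + 0.68×(0−139) = 139 − 94.52 = 44.48 → 44
  B: 51 − 34.68 = 16.32 → 16

rgb(1, 44, 16)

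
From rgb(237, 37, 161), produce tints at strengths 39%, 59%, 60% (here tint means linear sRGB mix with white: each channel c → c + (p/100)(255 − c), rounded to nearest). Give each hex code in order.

39%: (237 + 7.02 = 244.02→244, 37 + 85.02 = 122.02→122, 161 + 36.66 = 197.66→198) → #f47ac6
59%: (237 + 10.62 = 247.62→248, 37 + 128.62 = 165.62→166, 161 + 55.46 = 216.46→216) → #f8a6d8
60%: (237 + 10.8 = 247.8→248, 37 + 130.8 = 167.8→168, 161 + 56.4 = 217.4→217) → #f8a8d9

#f47ac6, #f8a6d8, #f8a8d9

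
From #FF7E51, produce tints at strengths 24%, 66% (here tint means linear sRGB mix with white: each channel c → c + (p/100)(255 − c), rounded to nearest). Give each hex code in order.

#FF7E51 is rgb(255, 126, 81).
24%: (255→255, 126 + 30.96 = 156.96→157, 81 + 41.76 = 122.76→123) → #FF9D7B
66%: (255→255, 126 + 85.14 = 211.14→211, 81 + 114.84 = 195.84→196) → #FFD3C4

#FF9D7B, #FFD3C4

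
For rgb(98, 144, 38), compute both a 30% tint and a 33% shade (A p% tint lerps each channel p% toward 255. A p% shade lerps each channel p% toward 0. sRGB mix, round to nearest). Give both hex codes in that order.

#91B167, #426019

30% tint:
  R: 98 + 0.3×(255−98) = 98 + 47.1 = 145.1 → 145
  G: 144 + 33.3 = 177.3 → 177
  B: 38 + 0.3×(255−38) = 38 + 65.1 = 103.1 → 103
  → #91B167
33% shade:
  R: 98 + 0.33×(0−98) = 98 − 32.34 = 65.66 → 66
  G: 144 − 47.52 = 96.48 → 96
  B: 38 − 12.54 = 25.46 → 25
  → #426019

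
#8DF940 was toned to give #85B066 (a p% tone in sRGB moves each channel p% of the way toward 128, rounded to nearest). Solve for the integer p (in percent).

#8DF940 is rgb(141, 249, 64); #85B066 is rgb(133, 176, 102).
On the G channel (widest range): 176 ≈ 249 + (p/100)(128 − 249), so p ≈ 100×(176 − 249)/(128 − 249) = -7300/-121 = 60.33.
p = 60 reproduces all three channels after rounding.

60%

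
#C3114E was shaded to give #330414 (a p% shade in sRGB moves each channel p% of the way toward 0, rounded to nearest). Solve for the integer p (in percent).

74%

#C3114E is rgb(195, 17, 78); #330414 is rgb(51, 4, 20).
On the R channel (widest range): 51 ≈ 195 + (p/100)(0 − 195), so p ≈ 100×(51 − 195)/(0 − 195) = -14400/-195 = 73.85.
p = 74 reproduces all three channels after rounding.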